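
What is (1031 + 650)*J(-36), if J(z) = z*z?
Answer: 2178576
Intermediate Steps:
J(z) = z**2
(1031 + 650)*J(-36) = (1031 + 650)*(-36)**2 = 1681*1296 = 2178576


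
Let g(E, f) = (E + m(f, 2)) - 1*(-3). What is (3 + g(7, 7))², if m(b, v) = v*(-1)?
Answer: 121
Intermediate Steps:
m(b, v) = -v
g(E, f) = 1 + E (g(E, f) = (E - 1*2) - 1*(-3) = (E - 2) + 3 = (-2 + E) + 3 = 1 + E)
(3 + g(7, 7))² = (3 + (1 + 7))² = (3 + 8)² = 11² = 121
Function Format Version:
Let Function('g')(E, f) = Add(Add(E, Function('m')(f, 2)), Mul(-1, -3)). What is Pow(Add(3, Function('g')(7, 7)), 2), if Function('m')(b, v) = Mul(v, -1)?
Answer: 121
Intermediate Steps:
Function('m')(b, v) = Mul(-1, v)
Function('g')(E, f) = Add(1, E) (Function('g')(E, f) = Add(Add(E, Mul(-1, 2)), Mul(-1, -3)) = Add(Add(E, -2), 3) = Add(Add(-2, E), 3) = Add(1, E))
Pow(Add(3, Function('g')(7, 7)), 2) = Pow(Add(3, Add(1, 7)), 2) = Pow(Add(3, 8), 2) = Pow(11, 2) = 121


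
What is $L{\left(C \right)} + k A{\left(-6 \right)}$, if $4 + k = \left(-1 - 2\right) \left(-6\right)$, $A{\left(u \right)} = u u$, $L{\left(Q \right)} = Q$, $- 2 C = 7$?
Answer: $\frac{1001}{2} \approx 500.5$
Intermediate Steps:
$C = - \frac{7}{2}$ ($C = \left(- \frac{1}{2}\right) 7 = - \frac{7}{2} \approx -3.5$)
$A{\left(u \right)} = u^{2}$
$k = 14$ ($k = -4 + \left(-1 - 2\right) \left(-6\right) = -4 - -18 = -4 + 18 = 14$)
$L{\left(C \right)} + k A{\left(-6 \right)} = - \frac{7}{2} + 14 \left(-6\right)^{2} = - \frac{7}{2} + 14 \cdot 36 = - \frac{7}{2} + 504 = \frac{1001}{2}$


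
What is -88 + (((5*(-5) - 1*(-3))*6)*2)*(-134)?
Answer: 35288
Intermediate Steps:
-88 + (((5*(-5) - 1*(-3))*6)*2)*(-134) = -88 + (((-25 + 3)*6)*2)*(-134) = -88 + (-22*6*2)*(-134) = -88 - 132*2*(-134) = -88 - 264*(-134) = -88 + 35376 = 35288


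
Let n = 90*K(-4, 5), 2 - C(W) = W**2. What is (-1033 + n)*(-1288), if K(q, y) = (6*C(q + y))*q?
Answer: 4112584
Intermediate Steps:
C(W) = 2 - W**2
K(q, y) = q*(12 - 6*(q + y)**2) (K(q, y) = (6*(2 - (q + y)**2))*q = (12 - 6*(q + y)**2)*q = q*(12 - 6*(q + y)**2))
n = -2160 (n = 90*(-6*(-4)*(-2 + (-4 + 5)**2)) = 90*(-6*(-4)*(-2 + 1**2)) = 90*(-6*(-4)*(-2 + 1)) = 90*(-6*(-4)*(-1)) = 90*(-24) = -2160)
(-1033 + n)*(-1288) = (-1033 - 2160)*(-1288) = -3193*(-1288) = 4112584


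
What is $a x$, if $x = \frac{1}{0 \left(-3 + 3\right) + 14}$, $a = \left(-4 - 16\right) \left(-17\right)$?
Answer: $\frac{170}{7} \approx 24.286$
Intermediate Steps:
$a = 340$ ($a = \left(-20\right) \left(-17\right) = 340$)
$x = \frac{1}{14}$ ($x = \frac{1}{0 \cdot 0 + 14} = \frac{1}{0 + 14} = \frac{1}{14} \approx 0.071429$)
$a x = 340 \cdot \frac{1}{14} = \frac{170}{7}$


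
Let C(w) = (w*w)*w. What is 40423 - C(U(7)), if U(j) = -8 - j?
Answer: 43798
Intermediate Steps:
C(w) = w**3 (C(w) = w**2*w = w**3)
40423 - C(U(7)) = 40423 - (-8 - 1*7)**3 = 40423 - (-8 - 7)**3 = 40423 - 1*(-15)**3 = 40423 - 1*(-3375) = 40423 + 3375 = 43798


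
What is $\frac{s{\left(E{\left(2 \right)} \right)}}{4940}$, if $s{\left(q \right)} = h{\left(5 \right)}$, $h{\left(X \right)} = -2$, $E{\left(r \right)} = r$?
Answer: $- \frac{1}{2470} \approx -0.00040486$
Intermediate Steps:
$s{\left(q \right)} = -2$
$\frac{s{\left(E{\left(2 \right)} \right)}}{4940} = - \frac{2}{4940} = \left(-2\right) \frac{1}{4940} = - \frac{1}{2470}$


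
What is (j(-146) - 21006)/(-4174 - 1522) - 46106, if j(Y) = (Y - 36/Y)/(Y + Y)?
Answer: -699694423995/15176992 ≈ -46102.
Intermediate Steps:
j(Y) = (Y - 36/Y)/(2*Y) (j(Y) = (Y - 36/Y)/((2*Y)) = (Y - 36/Y)*(1/(2*Y)) = (Y - 36/Y)/(2*Y))
(j(-146) - 21006)/(-4174 - 1522) - 46106 = ((½ - 18/(-146)²) - 21006)/(-4174 - 1522) - 46106 = ((½ - 18*1/21316) - 21006)/(-5696) - 46106 = ((½ - 9/10658) - 21006)*(-1/5696) - 46106 = (2660/5329 - 21006)*(-1/5696) - 46106 = -111938314/5329*(-1/5696) - 46106 = 55969157/15176992 - 46106 = -699694423995/15176992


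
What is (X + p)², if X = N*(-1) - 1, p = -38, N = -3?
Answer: 1296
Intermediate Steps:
X = 2 (X = -3*(-1) - 1 = 3 - 1 = 2)
(X + p)² = (2 - 38)² = (-36)² = 1296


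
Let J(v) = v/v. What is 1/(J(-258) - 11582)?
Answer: -1/11581 ≈ -8.6348e-5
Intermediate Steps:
J(v) = 1
1/(J(-258) - 11582) = 1/(1 - 11582) = 1/(-11581) = -1/11581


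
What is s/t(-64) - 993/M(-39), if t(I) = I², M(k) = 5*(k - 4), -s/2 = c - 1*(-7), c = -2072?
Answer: 2477639/440320 ≈ 5.6269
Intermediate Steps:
s = 4130 (s = -2*(-2072 - 1*(-7)) = -2*(-2072 + 7) = -2*(-2065) = 4130)
M(k) = -20 + 5*k (M(k) = 5*(-4 + k) = -20 + 5*k)
s/t(-64) - 993/M(-39) = 4130/((-64)²) - 993/(-20 + 5*(-39)) = 4130/4096 - 993/(-20 - 195) = 4130*(1/4096) - 993/(-215) = 2065/2048 - 993*(-1/215) = 2065/2048 + 993/215 = 2477639/440320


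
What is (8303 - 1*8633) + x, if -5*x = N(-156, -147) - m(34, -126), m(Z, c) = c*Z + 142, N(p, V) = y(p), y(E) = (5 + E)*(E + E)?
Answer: -52904/5 ≈ -10581.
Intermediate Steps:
y(E) = 2*E*(5 + E) (y(E) = (5 + E)*(2*E) = 2*E*(5 + E))
N(p, V) = 2*p*(5 + p)
m(Z, c) = 142 + Z*c (m(Z, c) = Z*c + 142 = 142 + Z*c)
x = -51254/5 (x = -(2*(-156)*(5 - 156) - (142 + 34*(-126)))/5 = -(2*(-156)*(-151) - (142 - 4284))/5 = -(47112 - 1*(-4142))/5 = -(47112 + 4142)/5 = -⅕*51254 = -51254/5 ≈ -10251.)
(8303 - 1*8633) + x = (8303 - 1*8633) - 51254/5 = (8303 - 8633) - 51254/5 = -330 - 51254/5 = -52904/5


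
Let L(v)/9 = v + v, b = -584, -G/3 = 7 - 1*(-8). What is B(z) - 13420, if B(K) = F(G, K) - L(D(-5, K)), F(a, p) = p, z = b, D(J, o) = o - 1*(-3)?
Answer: -3546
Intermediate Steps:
D(J, o) = 3 + o (D(J, o) = o + 3 = 3 + o)
G = -45 (G = -3*(7 - 1*(-8)) = -3*(7 + 8) = -3*15 = -45)
z = -584
L(v) = 18*v (L(v) = 9*(v + v) = 9*(2*v) = 18*v)
B(K) = -54 - 17*K (B(K) = K - 18*(3 + K) = K - (54 + 18*K) = K + (-54 - 18*K) = -54 - 17*K)
B(z) - 13420 = (-54 - 17*(-584)) - 13420 = (-54 + 9928) - 13420 = 9874 - 13420 = -3546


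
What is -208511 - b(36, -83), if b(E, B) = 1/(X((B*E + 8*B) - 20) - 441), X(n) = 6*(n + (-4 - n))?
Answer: -96957614/465 ≈ -2.0851e+5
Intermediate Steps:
X(n) = -24 (X(n) = 6*(-4) = -24)
b(E, B) = -1/465 (b(E, B) = 1/(-24 - 441) = 1/(-465) = -1/465)
-208511 - b(36, -83) = -208511 - 1*(-1/465) = -208511 + 1/465 = -96957614/465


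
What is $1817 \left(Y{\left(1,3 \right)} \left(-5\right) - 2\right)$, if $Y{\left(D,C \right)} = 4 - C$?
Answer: $-12719$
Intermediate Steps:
$1817 \left(Y{\left(1,3 \right)} \left(-5\right) - 2\right) = 1817 \left(\left(4 - 3\right) \left(-5\right) - 2\right) = 1817 \left(1 \left(-5\right) - 2\right) = 1817 \left(-5 - 2\right) = 1817 \left(-7\right) = -12719$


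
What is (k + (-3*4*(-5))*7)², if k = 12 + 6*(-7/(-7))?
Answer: 191844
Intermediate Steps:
k = 18 (k = 12 + 6*(-7*(-⅐)) = 12 + 6*1 = 12 + 6 = 18)
(k + (-3*4*(-5))*7)² = (18 + (-3*4*(-5))*7)² = (18 - 12*(-5)*7)² = (18 + 60*7)² = (18 + 420)² = 438² = 191844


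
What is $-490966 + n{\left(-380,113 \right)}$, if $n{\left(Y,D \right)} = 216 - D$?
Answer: $-490863$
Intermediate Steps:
$-490966 + n{\left(-380,113 \right)} = -490966 + \left(216 - 113\right) = -490966 + 103 = -490863$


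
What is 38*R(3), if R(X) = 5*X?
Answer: 570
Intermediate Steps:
38*R(3) = 38*(5*3) = 38*15 = 570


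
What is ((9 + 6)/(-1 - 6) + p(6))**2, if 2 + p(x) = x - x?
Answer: 841/49 ≈ 17.163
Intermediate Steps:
p(x) = -2 (p(x) = -2 + (x - x) = -2 + 0 = -2)
((9 + 6)/(-1 - 6) + p(6))**2 = ((9 + 6)/(-1 - 6) - 2)**2 = (15/(-7) - 2)**2 = (15*(-1/7) - 2)**2 = (-15/7 - 2)**2 = (-29/7)**2 = 841/49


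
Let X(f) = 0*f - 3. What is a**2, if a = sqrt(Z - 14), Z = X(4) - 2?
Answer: -19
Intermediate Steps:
X(f) = -3 (X(f) = 0 - 3 = -3)
Z = -5 (Z = -3 - 2 = -5)
a = I*sqrt(19) (a = sqrt(-5 - 14) = sqrt(-19) = I*sqrt(19) ≈ 4.3589*I)
a**2 = (I*sqrt(19))**2 = -19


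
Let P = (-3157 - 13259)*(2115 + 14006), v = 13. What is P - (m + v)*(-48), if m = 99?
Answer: -264636960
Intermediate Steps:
P = -264642336 (P = -16416*16121 = -264642336)
P - (m + v)*(-48) = -264642336 - (99 + 13)*(-48) = -264642336 - 112*(-48) = -264642336 - 1*(-5376) = -264642336 + 5376 = -264636960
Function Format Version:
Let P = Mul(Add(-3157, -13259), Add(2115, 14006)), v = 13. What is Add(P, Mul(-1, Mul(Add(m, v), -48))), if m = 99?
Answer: -264636960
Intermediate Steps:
P = -264642336 (P = Mul(-16416, 16121) = -264642336)
Add(P, Mul(-1, Mul(Add(m, v), -48))) = Add(-264642336, Mul(-1, Mul(Add(99, 13), -48))) = Add(-264642336, Mul(-1, Mul(112, -48))) = Add(-264642336, Mul(-1, -5376)) = Add(-264642336, 5376) = -264636960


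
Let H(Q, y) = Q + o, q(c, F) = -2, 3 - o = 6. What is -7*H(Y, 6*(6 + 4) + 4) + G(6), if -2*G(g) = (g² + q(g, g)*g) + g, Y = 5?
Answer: -29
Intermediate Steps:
o = -3 (o = 3 - 1*6 = 3 - 6 = -3)
G(g) = g/2 - g²/2 (G(g) = -((g² - 2*g) + g)/2 = -(g² - g)/2 = g/2 - g²/2)
H(Q, y) = -3 + Q (H(Q, y) = Q - 3 = -3 + Q)
-7*H(Y, 6*(6 + 4) + 4) + G(6) = -7*(-3 + 5) + (½)*6*(1 - 1*6) = -7*2 + (½)*6*(1 - 6) = -14 + (½)*6*(-5) = -14 - 15 = -29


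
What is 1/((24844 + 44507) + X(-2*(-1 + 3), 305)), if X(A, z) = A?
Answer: 1/69347 ≈ 1.4420e-5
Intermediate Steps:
1/((24844 + 44507) + X(-2*(-1 + 3), 305)) = 1/((24844 + 44507) - 2*(-1 + 3)) = 1/(69351 - 2*2) = 1/(69351 - 4) = 1/69347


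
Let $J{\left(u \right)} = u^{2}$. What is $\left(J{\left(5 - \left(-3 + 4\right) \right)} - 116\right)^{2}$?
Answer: $10000$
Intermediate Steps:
$\left(J{\left(5 - \left(-3 + 4\right) \right)} - 116\right)^{2} = \left(\left(5 - \left(-3 + 4\right)\right)^{2} - 116\right)^{2} = \left(\left(5 - 1\right)^{2} - 116\right)^{2} = \left(4^{2} - 116\right)^{2} = \left(16 - 116\right)^{2} = \left(-100\right)^{2} = 10000$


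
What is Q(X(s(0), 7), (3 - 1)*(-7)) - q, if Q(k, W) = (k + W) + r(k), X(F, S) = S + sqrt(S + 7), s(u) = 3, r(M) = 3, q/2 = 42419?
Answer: -84842 + sqrt(14) ≈ -84838.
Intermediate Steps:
q = 84838 (q = 2*42419 = 84838)
X(F, S) = S + sqrt(7 + S)
Q(k, W) = 3 + W + k (Q(k, W) = (k + W) + 3 = (W + k) + 3 = 3 + W + k)
Q(X(s(0), 7), (3 - 1)*(-7)) - q = (3 + (3 - 1)*(-7) + (7 + sqrt(7 + 7))) - 1*84838 = (3 + 2*(-7) + (7 + sqrt(14))) - 84838 = (3 - 14 + (7 + sqrt(14))) - 84838 = (-4 + sqrt(14)) - 84838 = -84842 + sqrt(14)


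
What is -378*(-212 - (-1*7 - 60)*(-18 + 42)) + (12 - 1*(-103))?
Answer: -527573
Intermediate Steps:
-378*(-212 - (-1*7 - 60)*(-18 + 42)) + (12 - 1*(-103)) = -378*(-212 - (-7 - 60)*24) + (12 + 103) = -378*(-212 - (-67)*24) + 115 = -378*(-212 - 1*(-1608)) + 115 = -378*(-212 + 1608) + 115 = -378*1396 + 115 = -527688 + 115 = -527573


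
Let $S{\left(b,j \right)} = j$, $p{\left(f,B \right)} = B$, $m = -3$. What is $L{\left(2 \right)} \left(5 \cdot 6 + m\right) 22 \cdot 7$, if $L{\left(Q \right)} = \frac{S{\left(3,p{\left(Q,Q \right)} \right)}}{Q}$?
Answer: $4158$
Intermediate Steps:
$L{\left(Q \right)} = 1$ ($L{\left(Q \right)} = \frac{Q}{Q} = 1$)
$L{\left(2 \right)} \left(5 \cdot 6 + m\right) 22 \cdot 7 = 1 \left(5 \cdot 6 - 3\right) 22 \cdot 7 = 1 \left(30 - 3\right) 22 \cdot 7 = 1 \cdot 27 \cdot 22 \cdot 7 = 27 \cdot 22 \cdot 7 = 594 \cdot 7 = 4158$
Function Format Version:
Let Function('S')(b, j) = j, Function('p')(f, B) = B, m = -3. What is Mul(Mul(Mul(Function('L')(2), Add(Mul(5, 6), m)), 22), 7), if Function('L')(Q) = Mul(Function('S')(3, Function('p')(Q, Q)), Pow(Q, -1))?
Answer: 4158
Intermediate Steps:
Function('L')(Q) = 1 (Function('L')(Q) = Mul(Q, Pow(Q, -1)) = 1)
Mul(Mul(Mul(Function('L')(2), Add(Mul(5, 6), m)), 22), 7) = Mul(Mul(Mul(1, Add(Mul(5, 6), -3)), 22), 7) = Mul(Mul(Mul(1, Add(30, -3)), 22), 7) = Mul(Mul(Mul(1, 27), 22), 7) = Mul(Mul(27, 22), 7) = Mul(594, 7) = 4158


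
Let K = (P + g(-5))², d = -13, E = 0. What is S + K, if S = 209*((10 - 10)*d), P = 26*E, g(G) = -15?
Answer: 225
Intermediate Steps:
P = 0 (P = 26*0 = 0)
K = 225 (K = (0 - 15)² = (-15)² = 225)
S = 0 (S = 209*((10 - 10)*(-13)) = 209*(0*(-13)) = 209*0 = 0)
S + K = 0 + 225 = 225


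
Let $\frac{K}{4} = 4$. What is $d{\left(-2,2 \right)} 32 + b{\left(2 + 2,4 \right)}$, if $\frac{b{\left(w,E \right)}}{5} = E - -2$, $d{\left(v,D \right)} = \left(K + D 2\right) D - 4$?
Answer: $1182$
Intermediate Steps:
$K = 16$ ($K = 4 \cdot 4 = 16$)
$d{\left(v,D \right)} = -4 + D \left(16 + 2 D\right)$ ($d{\left(v,D \right)} = \left(16 + D 2\right) D - 4 = \left(16 + 2 D\right) D - 4 = D \left(16 + 2 D\right) - 4 = -4 + D \left(16 + 2 D\right)$)
$b{\left(w,E \right)} = 10 + 5 E$ ($b{\left(w,E \right)} = 5 \left(E - -2\right) = 5 \left(E + 2\right) = 5 \left(2 + E\right) = 10 + 5 E$)
$d{\left(-2,2 \right)} 32 + b{\left(2 + 2,4 \right)} = \left(-4 + 2 \cdot 2^{2} + 16 \cdot 2\right) 32 + \left(10 + 5 \cdot 4\right) = \left(-4 + 2 \cdot 4 + 32\right) 32 + \left(10 + 20\right) = \left(-4 + 8 + 32\right) 32 + 30 = 36 \cdot 32 + 30 = 1152 + 30 = 1182$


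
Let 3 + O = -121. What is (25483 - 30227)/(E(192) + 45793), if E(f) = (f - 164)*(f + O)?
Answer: -4744/47697 ≈ -0.099461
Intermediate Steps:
O = -124 (O = -3 - 121 = -124)
E(f) = (-164 + f)*(-124 + f) (E(f) = (f - 164)*(f - 124) = (-164 + f)*(-124 + f))
(25483 - 30227)/(E(192) + 45793) = (25483 - 30227)/((20336 + 192**2 - 288*192) + 45793) = -4744/((20336 + 36864 - 55296) + 45793) = -4744/(1904 + 45793) = -4744/47697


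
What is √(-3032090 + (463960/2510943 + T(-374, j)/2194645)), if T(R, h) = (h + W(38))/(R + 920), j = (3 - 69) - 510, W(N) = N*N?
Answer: 2*I*√4048066657754571580784858638410/2310908725905 ≈ 1741.3*I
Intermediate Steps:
W(N) = N²
j = -576 (j = -66 - 510 = -576)
T(R, h) = (1444 + h)/(920 + R) (T(R, h) = (h + 38²)/(R + 920) = (h + 1444)/(920 + R) = (1444 + h)/(920 + R))
√(-3032090 + (463960/2510943 + T(-374, j)/2194645)) = √(-3032090 + (463960/2510943 + ((1444 - 576)/(920 - 374))/2194645)) = √(-3032090 + (463960*(1/2510943) + (868/546)*(1/2194645))) = √(-3032090 + (463960/2510943 + ((1/546)*868)*(1/2194645))) = √(-3032090 + (463960/2510943 + (62/39)*(1/2194645))) = √(-3032090 + (463960/2510943 + 2/2761005)) = √(-3032090 + 427000300562/2310908725905) = √(-7006882811728990888/2310908725905) = 2*I*√4048066657754571580784858638410/2310908725905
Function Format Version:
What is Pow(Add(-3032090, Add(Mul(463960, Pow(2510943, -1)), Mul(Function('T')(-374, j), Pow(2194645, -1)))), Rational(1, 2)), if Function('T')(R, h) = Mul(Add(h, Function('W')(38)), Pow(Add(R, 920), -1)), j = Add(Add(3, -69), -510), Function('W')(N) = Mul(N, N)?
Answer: Mul(Rational(2, 2310908725905), I, Pow(4048066657754571580784858638410, Rational(1, 2))) ≈ Mul(1741.3, I)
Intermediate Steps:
Function('W')(N) = Pow(N, 2)
j = -576 (j = Add(-66, -510) = -576)
Function('T')(R, h) = Mul(Pow(Add(920, R), -1), Add(1444, h)) (Function('T')(R, h) = Mul(Add(h, Pow(38, 2)), Pow(Add(R, 920), -1)) = Mul(Add(h, 1444), Pow(Add(920, R), -1)) = Mul(Add(1444, h), Pow(Add(920, R), -1)) = Mul(Pow(Add(920, R), -1), Add(1444, h)))
Pow(Add(-3032090, Add(Mul(463960, Pow(2510943, -1)), Mul(Function('T')(-374, j), Pow(2194645, -1)))), Rational(1, 2)) = Pow(Add(-3032090, Add(Mul(463960, Pow(2510943, -1)), Mul(Mul(Pow(Add(920, -374), -1), Add(1444, -576)), Pow(2194645, -1)))), Rational(1, 2)) = Pow(Add(-3032090, Add(Mul(463960, Rational(1, 2510943)), Mul(Mul(Pow(546, -1), 868), Rational(1, 2194645)))), Rational(1, 2)) = Pow(Add(-3032090, Add(Rational(463960, 2510943), Mul(Mul(Rational(1, 546), 868), Rational(1, 2194645)))), Rational(1, 2)) = Pow(Add(-3032090, Add(Rational(463960, 2510943), Mul(Rational(62, 39), Rational(1, 2194645)))), Rational(1, 2)) = Pow(Add(-3032090, Add(Rational(463960, 2510943), Rational(2, 2761005))), Rational(1, 2)) = Pow(Add(-3032090, Rational(427000300562, 2310908725905)), Rational(1, 2)) = Pow(Rational(-7006882811728990888, 2310908725905), Rational(1, 2)) = Mul(Rational(2, 2310908725905), I, Pow(4048066657754571580784858638410, Rational(1, 2)))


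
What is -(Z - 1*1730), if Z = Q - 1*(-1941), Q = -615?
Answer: 404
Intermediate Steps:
Z = 1326 (Z = -615 - 1*(-1941) = -615 + 1941 = 1326)
-(Z - 1*1730) = -(1326 - 1*1730) = -(1326 - 1730) = -1*(-404) = 404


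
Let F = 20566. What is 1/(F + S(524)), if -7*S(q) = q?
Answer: 7/143438 ≈ 4.8802e-5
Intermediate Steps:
S(q) = -q/7
1/(F + S(524)) = 1/(20566 - 1/7*524) = 1/(20566 - 524/7) = 1/(143438/7) = 7/143438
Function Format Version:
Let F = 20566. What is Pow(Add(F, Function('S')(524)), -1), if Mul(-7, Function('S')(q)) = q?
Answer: Rational(7, 143438) ≈ 4.8802e-5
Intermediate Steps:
Function('S')(q) = Mul(Rational(-1, 7), q)
Pow(Add(F, Function('S')(524)), -1) = Pow(Add(20566, Mul(Rational(-1, 7), 524)), -1) = Pow(Add(20566, Rational(-524, 7)), -1) = Pow(Rational(143438, 7), -1) = Rational(7, 143438)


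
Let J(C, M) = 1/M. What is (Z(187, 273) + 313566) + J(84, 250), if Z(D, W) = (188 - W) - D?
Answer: 78323501/250 ≈ 3.1329e+5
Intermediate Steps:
Z(D, W) = 188 - D - W
(Z(187, 273) + 313566) + J(84, 250) = ((188 - 1*187 - 1*273) + 313566) + 1/250 = ((188 - 187 - 273) + 313566) + 1/250 = (-272 + 313566) + 1/250 = 313294 + 1/250 = 78323501/250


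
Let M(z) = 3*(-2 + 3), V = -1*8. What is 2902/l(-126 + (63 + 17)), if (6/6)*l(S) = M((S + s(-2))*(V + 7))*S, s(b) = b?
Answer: -1451/69 ≈ -21.029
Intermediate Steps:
V = -8
M(z) = 3 (M(z) = 3*1 = 3)
l(S) = 3*S
2902/l(-126 + (63 + 17)) = 2902/((3*(-126 + (63 + 17)))) = 2902/((3*(-126 + 80))) = 2902/((3*(-46))) = 2902/(-138) = 2902*(-1/138) = -1451/69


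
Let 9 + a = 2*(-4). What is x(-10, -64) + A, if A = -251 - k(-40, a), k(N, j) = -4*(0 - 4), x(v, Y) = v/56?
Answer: -7481/28 ≈ -267.18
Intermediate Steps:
a = -17 (a = -9 + 2*(-4) = -9 - 8 = -17)
x(v, Y) = v/56 (x(v, Y) = v*(1/56) = v/56)
k(N, j) = 16 (k(N, j) = -4*(-4) = 16)
A = -267 (A = -251 - 1*16 = -251 - 16 = -267)
x(-10, -64) + A = (1/56)*(-10) - 267 = -5/28 - 267 = -7481/28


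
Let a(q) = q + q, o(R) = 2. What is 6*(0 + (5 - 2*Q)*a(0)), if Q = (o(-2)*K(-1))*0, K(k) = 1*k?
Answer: 0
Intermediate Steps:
K(k) = k
a(q) = 2*q
Q = 0 (Q = (2*(-1))*0 = -2*0 = 0)
6*(0 + (5 - 2*Q)*a(0)) = 6*(0 + (5 - 2*0)*(2*0)) = 6*(0 + (5 + 0)*0) = 6*(0 + 5*0) = 6*(0 + 0) = 6*0 = 0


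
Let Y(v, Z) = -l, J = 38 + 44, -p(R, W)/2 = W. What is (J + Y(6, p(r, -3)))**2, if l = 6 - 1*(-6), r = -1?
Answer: 4900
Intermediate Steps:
p(R, W) = -2*W
l = 12 (l = 6 + 6 = 12)
J = 82
Y(v, Z) = -12 (Y(v, Z) = -1*12 = -12)
(J + Y(6, p(r, -3)))**2 = (82 - 12)**2 = 70**2 = 4900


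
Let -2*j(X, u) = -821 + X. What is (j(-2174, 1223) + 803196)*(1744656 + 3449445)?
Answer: 8359318626087/2 ≈ 4.1797e+12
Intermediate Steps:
j(X, u) = 821/2 - X/2 (j(X, u) = -(-821 + X)/2 = 821/2 - X/2)
(j(-2174, 1223) + 803196)*(1744656 + 3449445) = ((821/2 - 1/2*(-2174)) + 803196)*(1744656 + 3449445) = ((821/2 + 1087) + 803196)*5194101 = (2995/2 + 803196)*5194101 = (1609387/2)*5194101 = 8359318626087/2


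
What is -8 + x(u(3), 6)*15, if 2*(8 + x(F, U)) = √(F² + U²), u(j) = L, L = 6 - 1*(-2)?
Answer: -53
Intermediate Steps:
L = 8 (L = 6 + 2 = 8)
u(j) = 8
x(F, U) = -8 + √(F² + U²)/2
-8 + x(u(3), 6)*15 = -8 + (-8 + √(8² + 6²)/2)*15 = -8 + (-8 + √(64 + 36)/2)*15 = -8 + (-8 + √100/2)*15 = -8 + (-8 + (½)*10)*15 = -8 + (-8 + 5)*15 = -8 - 3*15 = -8 - 45 = -53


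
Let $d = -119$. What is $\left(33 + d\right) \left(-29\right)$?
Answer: $2494$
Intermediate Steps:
$\left(33 + d\right) \left(-29\right) = \left(33 - 119\right) \left(-29\right) = \left(-86\right) \left(-29\right) = 2494$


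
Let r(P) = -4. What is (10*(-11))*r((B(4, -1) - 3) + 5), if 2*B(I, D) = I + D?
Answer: 440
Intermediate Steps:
B(I, D) = D/2 + I/2 (B(I, D) = (I + D)/2 = (D + I)/2 = D/2 + I/2)
(10*(-11))*r((B(4, -1) - 3) + 5) = (10*(-11))*(-4) = -110*(-4) = 440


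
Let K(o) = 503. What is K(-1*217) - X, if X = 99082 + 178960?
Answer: -277539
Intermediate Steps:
X = 278042
K(-1*217) - X = 503 - 1*278042 = 503 - 278042 = -277539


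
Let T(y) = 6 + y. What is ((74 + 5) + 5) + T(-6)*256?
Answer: 84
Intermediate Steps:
((74 + 5) + 5) + T(-6)*256 = ((74 + 5) + 5) + (6 - 6)*256 = (79 + 5) + 0*256 = 84 + 0 = 84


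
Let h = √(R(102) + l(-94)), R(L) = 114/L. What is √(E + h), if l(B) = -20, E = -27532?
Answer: √(-7956748 + 17*I*√5457)/17 ≈ 0.013094 + 165.93*I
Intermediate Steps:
h = I*√5457/17 (h = √(114/102 - 20) = √(114*(1/102) - 20) = √(19/17 - 20) = √(-321/17) = I*√5457/17 ≈ 4.3454*I)
√(E + h) = √(-27532 + I*√5457/17)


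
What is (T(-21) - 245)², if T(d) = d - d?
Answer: 60025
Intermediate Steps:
T(d) = 0
(T(-21) - 245)² = (0 - 245)² = (-245)² = 60025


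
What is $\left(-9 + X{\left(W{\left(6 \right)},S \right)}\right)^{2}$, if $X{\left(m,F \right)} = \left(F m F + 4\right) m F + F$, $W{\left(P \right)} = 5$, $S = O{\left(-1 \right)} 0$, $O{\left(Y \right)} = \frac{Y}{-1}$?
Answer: $81$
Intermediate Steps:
$O{\left(Y \right)} = - Y$ ($O{\left(Y \right)} = Y \left(-1\right) = - Y$)
$S = 0$ ($S = \left(-1\right) \left(-1\right) 0 = 1 \cdot 0 = 0$)
$X{\left(m,F \right)} = F + F m \left(4 + m F^{2}\right)$ ($X{\left(m,F \right)} = \left(m F^{2} + 4\right) m F + F = \left(4 + m F^{2}\right) m F + F = m \left(4 + m F^{2}\right) F + F = F m \left(4 + m F^{2}\right) + F = F + F m \left(4 + m F^{2}\right)$)
$\left(-9 + X{\left(W{\left(6 \right)},S \right)}\right)^{2} = \left(-9 + 0 \left(1 + 4 \cdot 5 + 0^{2} \cdot 5^{2}\right)\right)^{2} = \left(-9 + 0 \left(1 + 20 + 0 \cdot 25\right)\right)^{2} = \left(-9 + 0 \left(1 + 20 + 0\right)\right)^{2} = \left(-9 + 0 \cdot 21\right)^{2} = \left(-9 + 0\right)^{2} = \left(-9\right)^{2} = 81$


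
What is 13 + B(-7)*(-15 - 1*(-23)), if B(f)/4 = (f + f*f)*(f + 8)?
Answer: 1357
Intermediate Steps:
B(f) = 4*(8 + f)*(f + f**2) (B(f) = 4*((f + f*f)*(f + 8)) = 4*((f + f**2)*(8 + f)) = 4*((8 + f)*(f + f**2)) = 4*(8 + f)*(f + f**2))
13 + B(-7)*(-15 - 1*(-23)) = 13 + (4*(-7)*(8 + (-7)**2 + 9*(-7)))*(-15 - 1*(-23)) = 13 + (4*(-7)*(8 + 49 - 63))*(-15 + 23) = 13 + (4*(-7)*(-6))*8 = 13 + 168*8 = 13 + 1344 = 1357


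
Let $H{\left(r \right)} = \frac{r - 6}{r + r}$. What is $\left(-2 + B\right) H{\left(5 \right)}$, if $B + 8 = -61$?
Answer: $\frac{71}{10} \approx 7.1$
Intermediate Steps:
$B = -69$ ($B = -8 - 61 = -69$)
$H{\left(r \right)} = \frac{-6 + r}{2 r}$
$\left(-2 + B\right) H{\left(5 \right)} = \left(-2 - 69\right) \frac{-6 + 5}{2 \cdot 5} = - 71 \cdot \frac{1}{2} \cdot \frac{1}{5} \left(-1\right) = \left(-71\right) \left(- \frac{1}{10}\right) = \frac{71}{10}$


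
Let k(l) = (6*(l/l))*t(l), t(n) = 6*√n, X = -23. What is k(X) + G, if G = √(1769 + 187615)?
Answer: 2*√47346 + 36*I*√23 ≈ 435.18 + 172.65*I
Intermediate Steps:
k(l) = 36*√l (k(l) = (6*(l/l))*(6*√l) = (6*1)*(6*√l) = 6*(6*√l) = 36*√l)
G = 2*√47346 (G = √189384 = 2*√47346 ≈ 435.18)
k(X) + G = 36*√(-23) + 2*√47346 = 36*(I*√23) + 2*√47346 = 36*I*√23 + 2*√47346 = 2*√47346 + 36*I*√23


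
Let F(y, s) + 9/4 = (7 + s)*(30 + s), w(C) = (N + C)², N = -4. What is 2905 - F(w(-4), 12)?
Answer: 8437/4 ≈ 2109.3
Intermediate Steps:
w(C) = (-4 + C)²
F(y, s) = -9/4 + (7 + s)*(30 + s)
2905 - F(w(-4), 12) = 2905 - (831/4 + 12² + 37*12) = 2905 - (831/4 + 144 + 444) = 2905 - 1*3183/4 = 2905 - 3183/4 = 8437/4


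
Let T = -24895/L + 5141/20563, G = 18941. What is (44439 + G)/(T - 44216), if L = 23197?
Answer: -7558063589795/5272855181221 ≈ -1.4334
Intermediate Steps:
T = -392660108/476999911 (T = -24895/23197 + 5141/20563 = -392660108/476999911 ≈ -0.82319)
(44439 + G)/(T - 44216) = (44439 + 18941)/(-392660108/476999911 - 44216) = 63380/(-21091420724884/476999911) = 63380*(-476999911/21091420724884) = -7558063589795/5272855181221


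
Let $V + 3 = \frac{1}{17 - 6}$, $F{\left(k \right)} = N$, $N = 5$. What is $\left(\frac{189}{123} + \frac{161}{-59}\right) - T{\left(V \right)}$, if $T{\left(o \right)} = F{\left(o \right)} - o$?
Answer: $- \frac{242177}{26609} \approx -9.1013$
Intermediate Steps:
$F{\left(k \right)} = 5$
$V = - \frac{32}{11}$ ($V = -3 + \frac{1}{17 - 6} = -3 + \frac{1}{11} = - \frac{32}{11} \approx -2.9091$)
$T{\left(o \right)} = 5 - o$
$\left(\frac{189}{123} + \frac{161}{-59}\right) - T{\left(V \right)} = \left(\frac{189}{123} + \frac{161}{-59}\right) - \left(5 - - \frac{32}{11}\right) = \left(189 \cdot \frac{1}{123} + 161 \left(- \frac{1}{59}\right)\right) - \left(5 + \frac{32}{11}\right) = \left(\frac{63}{41} - \frac{161}{59}\right) - \frac{87}{11} = - \frac{2884}{2419} - \frac{87}{11} = - \frac{242177}{26609}$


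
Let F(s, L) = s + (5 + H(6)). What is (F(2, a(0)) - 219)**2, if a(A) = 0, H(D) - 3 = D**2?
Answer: 29929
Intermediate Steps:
H(D) = 3 + D**2
F(s, L) = 44 + s (F(s, L) = s + (5 + (3 + 6**2)) = s + (5 + (3 + 36)) = s + (5 + 39) = s + 44 = 44 + s)
(F(2, a(0)) - 219)**2 = ((44 + 2) - 219)**2 = (46 - 219)**2 = (-173)**2 = 29929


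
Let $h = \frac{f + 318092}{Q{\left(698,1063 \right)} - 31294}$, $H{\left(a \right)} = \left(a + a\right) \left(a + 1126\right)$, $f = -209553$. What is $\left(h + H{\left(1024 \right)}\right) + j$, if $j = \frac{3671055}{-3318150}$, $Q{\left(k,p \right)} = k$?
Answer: $\frac{14900723828913279}{3384070580} \approx 4.4032 \cdot 10^{6}$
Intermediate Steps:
$H{\left(a \right)} = 2 a \left(1126 + a\right)$
$j = - \frac{244737}{221210}$ ($j = 3671055 \left(- \frac{1}{3318150}\right) = - \frac{244737}{221210} \approx -1.1064$)
$h = - \frac{108539}{30596}$ ($h = \frac{-209553 + 318092}{698 - 31294} = \frac{108539}{-30596} = 108539 \left(- \frac{1}{30596}\right) = - \frac{108539}{30596} \approx -3.5475$)
$\left(h + H{\left(1024 \right)}\right) + j = \left(- \frac{108539}{30596} + 2 \cdot 1024 \left(1126 + 1024\right)\right) - \frac{244737}{221210} = \left(- \frac{108539}{30596} + 2 \cdot 1024 \cdot 2150\right) - \frac{244737}{221210} = \left(- \frac{108539}{30596} + 4403200\right) - \frac{244737}{221210} = \frac{134720198661}{30596} - \frac{244737}{221210} = \frac{14900723828913279}{3384070580}$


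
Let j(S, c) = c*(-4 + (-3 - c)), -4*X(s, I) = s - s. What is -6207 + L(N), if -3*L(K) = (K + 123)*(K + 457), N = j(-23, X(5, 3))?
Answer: -24944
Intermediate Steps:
X(s, I) = 0 (X(s, I) = -(s - s)/4 = -¼*0 = 0)
j(S, c) = c*(-7 - c)
N = 0 (N = -1*0*(7 + 0) = -1*0*7 = 0)
L(K) = -(123 + K)*(457 + K)/3 (L(K) = -(K + 123)*(K + 457)/3 = -(123 + K)*(457 + K)/3)
-6207 + L(N) = -6207 + (-18737 - 580/3*0 - ⅓*0²) = -6207 + (-18737 + 0 - ⅓*0) = -6207 + (-18737 + 0 + 0) = -6207 - 18737 = -24944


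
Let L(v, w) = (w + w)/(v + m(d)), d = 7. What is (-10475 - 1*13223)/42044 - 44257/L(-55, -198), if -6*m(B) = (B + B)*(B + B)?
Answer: -122350779307/12487068 ≈ -9798.2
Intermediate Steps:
m(B) = -2*B**2/3 (m(B) = -(B + B)*(B + B)/6 = -2*B*2*B/6 = -2*B**2/3)
L(v, w) = 2*w/(-98/3 + v) (L(v, w) = (w + w)/(v - 2/3*7**2) = (2*w)/(v - 2/3*49) = (2*w)/(v - 98/3) = (2*w)/(-98/3 + v) = 2*w/(-98/3 + v))
(-10475 - 1*13223)/42044 - 44257/L(-55, -198) = (-10475 - 1*13223)/42044 - 44257/(6*(-198)/(-98 + 3*(-55))) = (-10475 - 13223)*(1/42044) - 44257/(6*(-198)/(-98 - 165)) = -23698*1/42044 - 44257/(6*(-198)/(-263)) = -11849/21022 - 44257/(6*(-198)*(-1/263)) = -11849/21022 - 44257/1188/263 = -11849/21022 - 44257*263/1188 = -11849/21022 - 11639591/1188 = -122350779307/12487068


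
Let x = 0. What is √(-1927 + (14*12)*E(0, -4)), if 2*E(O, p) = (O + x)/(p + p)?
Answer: I*√1927 ≈ 43.898*I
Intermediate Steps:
E(O, p) = O/(4*p) (E(O, p) = ((O + 0)/(p + p))/2 = (O/((2*p)))/2 = (O*(1/(2*p)))/2 = (O/(2*p))/2 = O/(4*p))
√(-1927 + (14*12)*E(0, -4)) = √(-1927 + (14*12)*((¼)*0/(-4))) = √(-1927 + 168*((¼)*0*(-¼))) = √(-1927 + 168*0) = √(-1927 + 0) = √(-1927) = I*√1927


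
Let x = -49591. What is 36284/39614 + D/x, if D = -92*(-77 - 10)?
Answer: 741144694/982248937 ≈ 0.75454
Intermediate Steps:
D = 8004 (D = -92*(-87) = 8004)
36284/39614 + D/x = 36284/39614 + 8004/(-49591) = 36284*(1/39614) + 8004*(-1/49591) = 18142/19807 - 8004/49591 = 741144694/982248937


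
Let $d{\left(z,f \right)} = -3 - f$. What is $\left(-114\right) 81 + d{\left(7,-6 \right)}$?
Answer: $-9231$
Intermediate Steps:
$\left(-114\right) 81 + d{\left(7,-6 \right)} = \left(-114\right) 81 - -3 = -9234 + \left(-3 + 6\right) = -9234 + 3 = -9231$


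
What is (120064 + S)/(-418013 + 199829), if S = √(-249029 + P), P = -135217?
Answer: -15008/27273 - I*√42694/72728 ≈ -0.55029 - 0.0028411*I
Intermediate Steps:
S = 3*I*√42694 (S = √(-249029 - 135217) = √(-384246) = 3*I*√42694 ≈ 619.88*I)
(120064 + S)/(-418013 + 199829) = (120064 + 3*I*√42694)/(-418013 + 199829) = (120064 + 3*I*√42694)/(-218184) = (120064 + 3*I*√42694)*(-1/218184) = -15008/27273 - I*√42694/72728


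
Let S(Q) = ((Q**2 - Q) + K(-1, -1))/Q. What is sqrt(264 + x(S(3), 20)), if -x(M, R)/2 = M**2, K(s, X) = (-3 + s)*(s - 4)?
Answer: 32/3 ≈ 10.667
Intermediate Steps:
K(s, X) = (-4 + s)*(-3 + s) (K(s, X) = (-3 + s)*(-4 + s) = (-4 + s)*(-3 + s))
S(Q) = (20 + Q**2 - Q)/Q (S(Q) = ((Q**2 - Q) + (12 + (-1)**2 - 7*(-1)))/Q = ((Q**2 - Q) + (12 + 1 + 7))/Q = ((Q**2 - Q) + 20)/Q = (20 + Q**2 - Q)/Q)
x(M, R) = -2*M**2
sqrt(264 + x(S(3), 20)) = sqrt(264 - 2*(-1 + 3 + 20/3)**2) = sqrt(264 - 2*(26/3)**2) = sqrt(264 - 2*676/9) = sqrt(264 - 1352/9) = sqrt(1024/9) = 32/3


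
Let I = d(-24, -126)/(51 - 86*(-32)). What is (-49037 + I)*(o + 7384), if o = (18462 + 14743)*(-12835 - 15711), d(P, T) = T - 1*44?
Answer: 130284542014603026/2803 ≈ 4.6480e+13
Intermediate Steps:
d(P, T) = -44 + T (d(P, T) = T - 44 = -44 + T)
o = -947869930 (o = 33205*(-28546) = -947869930)
I = -170/2803 (I = (-44 - 126)/(51 - 86*(-32)) = -170/(51 + 2752) = -170/2803 ≈ -0.060649)
(-49037 + I)*(o + 7384) = (-49037 - 170/2803)*(-947869930 + 7384) = -137450881/2803*(-947862546) = 130284542014603026/2803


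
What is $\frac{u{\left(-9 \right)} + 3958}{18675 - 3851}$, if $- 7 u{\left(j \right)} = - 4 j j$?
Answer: $\frac{14015}{51884} \approx 0.27012$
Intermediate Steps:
$u{\left(j \right)} = \frac{4 j^{2}}{7}$ ($u{\left(j \right)} = - \frac{- 4 j j}{7} = - \frac{\left(-4\right) j^{2}}{7} = \frac{4 j^{2}}{7}$)
$\frac{u{\left(-9 \right)} + 3958}{18675 - 3851} = \frac{\frac{4 \left(-9\right)^{2}}{7} + 3958}{18675 - 3851} = \frac{\frac{4}{7} \cdot 81 + 3958}{14824} = \left(\frac{324}{7} + 3958\right) \frac{1}{14824} = \frac{28030}{7} \cdot \frac{1}{14824} = \frac{14015}{51884}$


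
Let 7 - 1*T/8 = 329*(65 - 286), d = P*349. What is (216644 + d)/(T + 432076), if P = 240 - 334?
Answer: 91919/506902 ≈ 0.18133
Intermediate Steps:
P = -94
d = -32806 (d = -94*349 = -32806)
T = 581728 (T = 56 - 2632*(65 - 286) = 56 - 2632*(-221) = 56 - 8*(-72709) = 56 + 581672 = 581728)
(216644 + d)/(T + 432076) = (216644 - 32806)/(581728 + 432076) = 183838/1013804 = 183838*(1/1013804) = 91919/506902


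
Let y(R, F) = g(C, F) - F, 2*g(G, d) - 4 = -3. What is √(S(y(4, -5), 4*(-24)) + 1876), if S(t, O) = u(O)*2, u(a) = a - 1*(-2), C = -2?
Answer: 2*√422 ≈ 41.085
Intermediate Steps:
g(G, d) = ½ (g(G, d) = 2 + (½)*(-3) = 2 - 3/2 = ½)
y(R, F) = ½ - F
u(a) = 2 + a (u(a) = a + 2 = 2 + a)
S(t, O) = 4 + 2*O (S(t, O) = (2 + O)*2 = 4 + 2*O)
√(S(y(4, -5), 4*(-24)) + 1876) = √((4 + 2*(4*(-24))) + 1876) = √((4 + 2*(-96)) + 1876) = √((4 - 192) + 1876) = √(-188 + 1876) = √1688 = 2*√422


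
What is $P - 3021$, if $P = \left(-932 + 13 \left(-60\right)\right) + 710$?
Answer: $-4023$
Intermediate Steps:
$P = -1002$ ($P = \left(-932 - 780\right) + 710 = -1712 + 710 = -1002$)
$P - 3021 = -1002 - 3021 = -4023$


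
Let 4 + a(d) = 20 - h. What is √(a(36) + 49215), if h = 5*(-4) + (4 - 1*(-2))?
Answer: 7*√1005 ≈ 221.91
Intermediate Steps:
h = -14 (h = -20 + (4 + 2) = -20 + 6 = -14)
a(d) = 30 (a(d) = -4 + (20 - 1*(-14)) = -4 + (20 + 14) = -4 + 34 = 30)
√(a(36) + 49215) = √(30 + 49215) = √49245 = 7*√1005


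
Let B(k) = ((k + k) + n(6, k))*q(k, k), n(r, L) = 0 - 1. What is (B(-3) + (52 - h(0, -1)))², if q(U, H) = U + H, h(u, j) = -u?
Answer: 8836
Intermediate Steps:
n(r, L) = -1
q(U, H) = H + U
B(k) = 2*k*(-1 + 2*k) (B(k) = ((k + k) - 1)*(k + k) = (2*k - 1)*(2*k) = (-1 + 2*k)*(2*k) = 2*k*(-1 + 2*k))
(B(-3) + (52 - h(0, -1)))² = (2*(-3)*(-1 + 2*(-3)) + (52 - (-1)*0))² = (2*(-3)*(-1 - 6) + (52 - 1*0))² = (2*(-3)*(-7) + (52 + 0))² = (42 + 52)² = 94² = 8836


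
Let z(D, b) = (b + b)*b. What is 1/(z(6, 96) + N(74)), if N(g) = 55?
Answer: 1/18487 ≈ 5.4092e-5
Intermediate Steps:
z(D, b) = 2*b² (z(D, b) = (2*b)*b = 2*b²)
1/(z(6, 96) + N(74)) = 1/(2*96² + 55) = 1/(2*9216 + 55) = 1/(18432 + 55) = 1/18487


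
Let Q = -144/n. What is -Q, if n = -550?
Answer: -72/275 ≈ -0.26182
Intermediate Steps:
Q = 72/275 (Q = -144/(-550) = -144*(-1/550) = 72/275 ≈ 0.26182)
-Q = -1*72/275 = -72/275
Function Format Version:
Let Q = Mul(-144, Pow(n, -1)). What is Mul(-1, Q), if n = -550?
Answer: Rational(-72, 275) ≈ -0.26182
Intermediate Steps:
Q = Rational(72, 275) (Q = Mul(-144, Pow(-550, -1)) = Mul(-144, Rational(-1, 550)) = Rational(72, 275) ≈ 0.26182)
Mul(-1, Q) = Mul(-1, Rational(72, 275)) = Rational(-72, 275)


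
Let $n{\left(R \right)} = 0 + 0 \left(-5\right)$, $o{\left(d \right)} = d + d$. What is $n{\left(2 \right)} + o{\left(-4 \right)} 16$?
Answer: $-128$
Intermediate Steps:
$o{\left(d \right)} = 2 d$
$n{\left(R \right)} = 0$ ($n{\left(R \right)} = 0 + 0 = 0$)
$n{\left(2 \right)} + o{\left(-4 \right)} 16 = 0 + 2 \left(-4\right) 16 = 0 - 128 = -128$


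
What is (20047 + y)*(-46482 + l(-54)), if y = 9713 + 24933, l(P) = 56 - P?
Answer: -2536223796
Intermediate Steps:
y = 34646
(20047 + y)*(-46482 + l(-54)) = (20047 + 34646)*(-46482 + (56 - 1*(-54))) = 54693*(-46482 + (56 + 54)) = 54693*(-46482 + 110) = 54693*(-46372) = -2536223796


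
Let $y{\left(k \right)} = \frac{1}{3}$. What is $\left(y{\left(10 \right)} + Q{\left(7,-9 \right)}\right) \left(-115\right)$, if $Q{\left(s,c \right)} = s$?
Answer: $- \frac{2530}{3} \approx -843.33$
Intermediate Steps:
$y{\left(k \right)} = \frac{1}{3}$
$\left(y{\left(10 \right)} + Q{\left(7,-9 \right)}\right) \left(-115\right) = \left(\frac{1}{3} + 7\right) \left(-115\right) = \frac{22}{3} \left(-115\right) = - \frac{2530}{3}$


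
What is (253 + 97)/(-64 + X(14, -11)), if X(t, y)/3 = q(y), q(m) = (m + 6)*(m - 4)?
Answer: 50/23 ≈ 2.1739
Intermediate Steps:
q(m) = (-4 + m)*(6 + m) (q(m) = (6 + m)*(-4 + m) = (-4 + m)*(6 + m))
X(t, y) = -72 + 3*y**2 + 6*y (X(t, y) = 3*(-24 + y**2 + 2*y) = -72 + 3*y**2 + 6*y)
(253 + 97)/(-64 + X(14, -11)) = (253 + 97)/(-64 + (-72 + 3*(-11)**2 + 6*(-11))) = 350/(-64 + (-72 + 3*121 - 66)) = 350/(-64 + (-72 + 363 - 66)) = 350/(-64 + 225) = 350/161 = 350*(1/161) = 50/23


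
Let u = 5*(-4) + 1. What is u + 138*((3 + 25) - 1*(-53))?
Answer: 11159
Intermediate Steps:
u = -19 (u = -20 + 1 = -19)
u + 138*((3 + 25) - 1*(-53)) = -19 + 138*((3 + 25) - 1*(-53)) = -19 + 138*(28 + 53) = -19 + 138*81 = -19 + 11178 = 11159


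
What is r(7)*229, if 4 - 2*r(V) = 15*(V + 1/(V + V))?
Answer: -327241/28 ≈ -11687.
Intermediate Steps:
r(V) = 2 - 15*V/2 - 15/(4*V) (r(V) = 2 - 15*(V + 1/(V + V))/2 = 2 - 15*(V + 1/(2*V))/2 = 2 - (15*V + 15/(2*V))/2 = 2 + (-15*V/2 - 15/(4*V)) = 2 - 15*V/2 - 15/(4*V))
r(7)*229 = (2 - 15/2*7 - 15/4/7)*229 = (2 - 105/2 - 15/4*⅐)*229 = (2 - 105/2 - 15/28)*229 = -1429/28*229 = -327241/28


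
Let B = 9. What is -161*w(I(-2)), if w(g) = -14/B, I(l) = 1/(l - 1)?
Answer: 2254/9 ≈ 250.44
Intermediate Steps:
I(l) = 1/(-1 + l)
w(g) = -14/9
-161*w(I(-2)) = -161*(-14/9) = 2254/9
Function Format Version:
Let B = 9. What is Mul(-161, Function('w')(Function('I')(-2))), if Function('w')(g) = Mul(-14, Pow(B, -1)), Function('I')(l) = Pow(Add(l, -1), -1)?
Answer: Rational(2254, 9) ≈ 250.44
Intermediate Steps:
Function('I')(l) = Pow(Add(-1, l), -1)
Function('w')(g) = Rational(-14, 9) (Function('w')(g) = Mul(-14, Pow(9, -1)) = Mul(-14, Rational(1, 9)) = Rational(-14, 9))
Mul(-161, Function('w')(Function('I')(-2))) = Mul(-161, Rational(-14, 9)) = Rational(2254, 9)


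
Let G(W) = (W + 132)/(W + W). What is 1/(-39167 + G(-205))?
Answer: -410/16058397 ≈ -2.5532e-5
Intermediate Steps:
G(W) = (132 + W)/(2*W) (G(W) = (132 + W)/((2*W)) = (132 + W)*(1/(2*W)) = (132 + W)/(2*W))
1/(-39167 + G(-205)) = 1/(-39167 + (½)*(132 - 205)/(-205)) = 1/(-39167 + (½)*(-1/205)*(-73)) = 1/(-39167 + 73/410) = 1/(-16058397/410) = -410/16058397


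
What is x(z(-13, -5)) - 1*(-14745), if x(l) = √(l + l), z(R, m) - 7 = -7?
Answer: 14745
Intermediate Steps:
z(R, m) = 0 (z(R, m) = 7 - 7 = 0)
x(l) = √2*√l (x(l) = √(2*l) = √2*√l)
x(z(-13, -5)) - 1*(-14745) = √2*√0 - 1*(-14745) = √2*0 + 14745 = 0 + 14745 = 14745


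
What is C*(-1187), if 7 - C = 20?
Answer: 15431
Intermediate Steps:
C = -13 (C = 7 - 1*20 = 7 - 20 = -13)
C*(-1187) = -13*(-1187) = 15431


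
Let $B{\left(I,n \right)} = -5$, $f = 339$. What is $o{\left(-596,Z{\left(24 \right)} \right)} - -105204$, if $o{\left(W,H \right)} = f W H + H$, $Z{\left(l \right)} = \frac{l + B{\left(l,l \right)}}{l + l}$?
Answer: $\frac{1210975}{48} \approx 25229.0$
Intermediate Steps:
$Z{\left(l \right)} = \frac{-5 + l}{2 l}$ ($Z{\left(l \right)} = \frac{l - 5}{l + l} = \frac{-5 + l}{2 l}$)
$o{\left(W,H \right)} = H + 339 H W$ ($o{\left(W,H \right)} = 339 W H + H = 339 H W + H = H + 339 H W$)
$o{\left(-596,Z{\left(24 \right)} \right)} - -105204 = \frac{-5 + 24}{2 \cdot 24} \left(1 + 339 \left(-596\right)\right) - -105204 = \frac{1}{2} \cdot \frac{1}{24} \cdot 19 \left(1 - 202044\right) + 105204 = \frac{19}{48} \left(-202043\right) + 105204 = - \frac{3838817}{48} + 105204 = \frac{1210975}{48}$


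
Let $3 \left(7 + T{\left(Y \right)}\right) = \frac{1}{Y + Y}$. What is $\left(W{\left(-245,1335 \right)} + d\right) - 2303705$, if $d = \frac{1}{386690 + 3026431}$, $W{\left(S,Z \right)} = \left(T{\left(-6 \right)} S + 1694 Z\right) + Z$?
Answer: $- \frac{1603819869353}{40957452} \approx -39158.0$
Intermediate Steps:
$T{\left(Y \right)} = -7 + \frac{1}{6 Y}$ ($T{\left(Y \right)} = -7 + \frac{1}{3 \left(Y + Y\right)} = -7 + \frac{1}{3 \cdot 2 Y} = -7 + \frac{\frac{1}{2} \frac{1}{Y}}{3} = -7 + \frac{1}{6 Y}$)
$W{\left(S,Z \right)} = 1695 Z - \frac{253 S}{36}$ ($W{\left(S,Z \right)} = \left(\left(-7 + \frac{1}{6 \left(-6\right)}\right) S + 1694 Z\right) + Z = \left(\left(-7 + \frac{1}{6} \left(- \frac{1}{6}\right)\right) S + 1694 Z\right) + Z = \left(\left(-7 - \frac{1}{36}\right) S + 1694 Z\right) + Z = \left(- \frac{253 S}{36} + 1694 Z\right) + Z = \left(1694 Z - \frac{253 S}{36}\right) + Z = 1695 Z - \frac{253 S}{36}$)
$d = \frac{1}{3413121} \approx 2.9299 \cdot 10^{-7}$
$\left(W{\left(-245,1335 \right)} + d\right) - 2303705 = \left(\left(1695 \cdot 1335 - - \frac{61985}{36}\right) + \frac{1}{3413121}\right) - 2303705 = \left(\left(2262825 + \frac{61985}{36}\right) + \frac{1}{3413121}\right) - 2303705 = \left(\frac{81523685}{36} + \frac{1}{3413121}\right) - 2303705 = \frac{92750067090307}{40957452} - 2303705 = - \frac{1603819869353}{40957452}$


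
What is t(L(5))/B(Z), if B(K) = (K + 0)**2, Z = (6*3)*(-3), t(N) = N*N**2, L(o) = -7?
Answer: -343/2916 ≈ -0.11763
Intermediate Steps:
t(N) = N**3
Z = -54 (Z = 18*(-3) = -54)
B(K) = K**2
t(L(5))/B(Z) = (-7)**3/((-54)**2) = -343/2916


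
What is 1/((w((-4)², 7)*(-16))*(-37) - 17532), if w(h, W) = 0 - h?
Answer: -1/27004 ≈ -3.7032e-5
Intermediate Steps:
w(h, W) = -h
1/((w((-4)², 7)*(-16))*(-37) - 17532) = 1/((-1*(-4)²*(-16))*(-37) - 17532) = 1/((-1*16*(-16))*(-37) - 17532) = 1/(-16*(-16)*(-37) - 17532) = 1/(256*(-37) - 17532) = 1/(-9472 - 17532) = 1/(-27004) = -1/27004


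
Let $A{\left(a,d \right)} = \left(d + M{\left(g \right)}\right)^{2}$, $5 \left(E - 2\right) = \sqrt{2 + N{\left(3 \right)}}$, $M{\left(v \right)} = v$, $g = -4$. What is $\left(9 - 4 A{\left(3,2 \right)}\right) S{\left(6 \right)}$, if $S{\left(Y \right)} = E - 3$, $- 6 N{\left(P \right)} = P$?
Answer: $7 - \frac{7 \sqrt{6}}{10} \approx 5.2854$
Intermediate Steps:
$N{\left(P \right)} = - \frac{P}{6}$
$E = 2 + \frac{\sqrt{6}}{10}$ ($E = 2 + \frac{\sqrt{2 - \frac{1}{2}}}{5} = 2 + \frac{\sqrt{\frac{3}{2}}}{5} = 2 + \frac{\frac{1}{2} \sqrt{6}}{5} = 2 + \frac{\sqrt{6}}{10} \approx 2.2449$)
$S{\left(Y \right)} = -1 + \frac{\sqrt{6}}{10}$ ($S{\left(Y \right)} = \left(2 + \frac{\sqrt{6}}{10}\right) - 3 = -1 + \frac{\sqrt{6}}{10}$)
$A{\left(a,d \right)} = \left(-4 + d\right)^{2}$ ($A{\left(a,d \right)} = \left(d - 4\right)^{2} = \left(-4 + d\right)^{2}$)
$\left(9 - 4 A{\left(3,2 \right)}\right) S{\left(6 \right)} = \left(9 - 4 \left(-4 + 2\right)^{2}\right) \left(-1 + \frac{\sqrt{6}}{10}\right) = \left(9 - 4 \left(-2\right)^{2}\right) \left(-1 + \frac{\sqrt{6}}{10}\right) = \left(9 - 16\right) \left(-1 + \frac{\sqrt{6}}{10}\right) = - 7 \left(-1 + \frac{\sqrt{6}}{10}\right) = 7 - \frac{7 \sqrt{6}}{10}$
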